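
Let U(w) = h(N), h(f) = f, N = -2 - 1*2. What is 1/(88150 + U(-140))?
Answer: 1/88146 ≈ 1.1345e-5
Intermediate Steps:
N = -4 (N = -2 - 2 = -4)
U(w) = -4
1/(88150 + U(-140)) = 1/(88150 - 4) = 1/88146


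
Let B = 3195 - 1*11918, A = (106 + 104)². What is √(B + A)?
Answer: √35377 ≈ 188.09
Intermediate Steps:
A = 44100 (A = 210² = 44100)
B = -8723 (B = 3195 - 11918 = -8723)
√(B + A) = √(-8723 + 44100) = √35377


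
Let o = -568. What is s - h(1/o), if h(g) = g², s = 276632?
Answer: 89248122367/322624 ≈ 2.7663e+5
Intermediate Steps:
s - h(1/o) = 276632 - (1/(-568))² = 276632 - (-1/568)² = 276632 - 1*1/322624 = 276632 - 1/322624 = 89248122367/322624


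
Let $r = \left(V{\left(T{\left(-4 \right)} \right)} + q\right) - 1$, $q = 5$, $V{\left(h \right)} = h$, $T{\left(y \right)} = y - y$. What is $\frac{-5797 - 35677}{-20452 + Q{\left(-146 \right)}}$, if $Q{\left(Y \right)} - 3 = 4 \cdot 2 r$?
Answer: $\frac{41474}{20417} \approx 2.0313$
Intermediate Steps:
$T{\left(y \right)} = 0$
$r = 4$ ($r = \left(0 + 5\right) - 1 = 5 - 1 = 4$)
$Q{\left(Y \right)} = 35$ ($Q{\left(Y \right)} = 3 + 4 \cdot 2 \cdot 4 = 3 + 8 \cdot 4 = 3 + 32 = 35$)
$\frac{-5797 - 35677}{-20452 + Q{\left(-146 \right)}} = \frac{-5797 - 35677}{-20452 + 35} = - \frac{41474}{-20417} = \left(-41474\right) \left(- \frac{1}{20417}\right) = \frac{41474}{20417}$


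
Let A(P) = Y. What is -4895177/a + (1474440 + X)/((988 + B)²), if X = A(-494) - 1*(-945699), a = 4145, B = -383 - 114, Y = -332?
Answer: -1170104066322/999280745 ≈ -1170.9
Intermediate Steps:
A(P) = -332
B = -497
X = 945367 (X = -332 - 1*(-945699) = -332 + 945699 = 945367)
-4895177/a + (1474440 + X)/((988 + B)²) = -4895177/4145 + (1474440 + 945367)/((988 - 497)²) = -4895177*1/4145 + 2419807/(491²) = -4895177/4145 + 2419807/241081 = -1170104066322/999280745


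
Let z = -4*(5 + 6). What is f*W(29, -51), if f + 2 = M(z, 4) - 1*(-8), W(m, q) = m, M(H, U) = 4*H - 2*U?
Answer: -5162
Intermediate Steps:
z = -44 (z = -4*11 = -44)
M(H, U) = -2*U + 4*H
f = -178 (f = -2 + ((-2*4 + 4*(-44)) - 1*(-8)) = -2 + ((-8 - 176) + 8) = -2 + (-184 + 8) = -2 - 176 = -178)
f*W(29, -51) = -178*29 = -5162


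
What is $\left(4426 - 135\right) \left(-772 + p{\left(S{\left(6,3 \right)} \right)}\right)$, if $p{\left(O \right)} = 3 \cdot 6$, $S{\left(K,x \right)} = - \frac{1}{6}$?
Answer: $-3235414$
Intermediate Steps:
$S{\left(K,x \right)} = - \frac{1}{6}$ ($S{\left(K,x \right)} = \left(-1\right) \frac{1}{6} = - \frac{1}{6}$)
$p{\left(O \right)} = 18$
$\left(4426 - 135\right) \left(-772 + p{\left(S{\left(6,3 \right)} \right)}\right) = \left(4426 - 135\right) \left(-772 + 18\right) = 4291 \left(-754\right) = -3235414$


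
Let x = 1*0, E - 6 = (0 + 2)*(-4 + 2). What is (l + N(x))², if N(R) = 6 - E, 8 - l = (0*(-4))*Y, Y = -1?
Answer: 144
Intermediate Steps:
l = 8 (l = 8 - 0*(-4)*(-1) = 8 - 0*(-1) = 8 - 1*0 = 8 + 0 = 8)
E = 2 (E = 6 + (0 + 2)*(-4 + 2) = 6 + 2*(-2) = 6 - 4 = 2)
x = 0
N(R) = 4 (N(R) = 6 - 1*2 = 6 - 2 = 4)
(l + N(x))² = (8 + 4)² = 12² = 144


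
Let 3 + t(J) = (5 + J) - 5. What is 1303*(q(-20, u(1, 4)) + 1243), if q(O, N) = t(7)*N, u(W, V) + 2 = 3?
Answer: 1624841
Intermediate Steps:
t(J) = -3 + J (t(J) = -3 + ((5 + J) - 5) = -3 + J)
u(W, V) = 1 (u(W, V) = -2 + 3 = 1)
q(O, N) = 4*N (q(O, N) = (-3 + 7)*N = 4*N)
1303*(q(-20, u(1, 4)) + 1243) = 1303*(4*1 + 1243) = 1303*(4 + 1243) = 1303*1247 = 1624841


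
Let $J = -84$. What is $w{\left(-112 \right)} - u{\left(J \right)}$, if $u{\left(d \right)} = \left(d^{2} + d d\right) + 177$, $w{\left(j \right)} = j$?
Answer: $-14401$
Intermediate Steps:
$u{\left(d \right)} = 177 + 2 d^{2}$ ($u{\left(d \right)} = \left(d^{2} + d^{2}\right) + 177 = 2 d^{2} + 177 = 177 + 2 d^{2}$)
$w{\left(-112 \right)} - u{\left(J \right)} = -112 - \left(177 + 2 \left(-84\right)^{2}\right) = -112 - \left(177 + 2 \cdot 7056\right) = -112 - \left(177 + 14112\right) = -112 - 14289 = -14401$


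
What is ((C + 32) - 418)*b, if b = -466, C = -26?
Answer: 191992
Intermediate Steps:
((C + 32) - 418)*b = ((-26 + 32) - 418)*(-466) = (6 - 418)*(-466) = -412*(-466) = 191992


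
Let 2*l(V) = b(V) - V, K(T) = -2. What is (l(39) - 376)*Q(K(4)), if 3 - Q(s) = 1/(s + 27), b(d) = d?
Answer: -27824/25 ≈ -1113.0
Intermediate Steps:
Q(s) = 3 - 1/(27 + s) (Q(s) = 3 - 1/(s + 27) = 3 - 1/(27 + s))
l(V) = 0 (l(V) = (V - V)/2 = (½)*0 = 0)
(l(39) - 376)*Q(K(4)) = (0 - 376)*((80 + 3*(-2))/(27 - 2)) = -376*(80 - 6)/25 = -376*74/25 = -27824/25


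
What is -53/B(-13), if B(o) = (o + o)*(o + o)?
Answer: -53/676 ≈ -0.078402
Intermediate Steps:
B(o) = 4*o² (B(o) = (2*o)*(2*o) = 4*o²)
-53/B(-13) = -53/(4*(-13)²) = -53/(4*169) = -53/676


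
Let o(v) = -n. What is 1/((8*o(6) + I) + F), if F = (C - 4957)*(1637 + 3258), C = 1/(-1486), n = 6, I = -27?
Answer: -1486/36057185635 ≈ -4.1212e-8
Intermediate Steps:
C = -1/1486 ≈ -0.00067295
o(v) = -6 (o(v) = -1*6 = -6)
F = -36057074185/1486 (F = (-1/1486 - 4957)*(1637 + 3258) = -7366103/1486*4895 = -36057074185/1486 ≈ -2.4265e+7)
1/((8*o(6) + I) + F) = 1/((8*(-6) - 27) - 36057074185/1486) = 1/((-48 - 27) - 36057074185/1486) = 1/(-75 - 36057074185/1486) = 1/(-36057185635/1486) = -1486/36057185635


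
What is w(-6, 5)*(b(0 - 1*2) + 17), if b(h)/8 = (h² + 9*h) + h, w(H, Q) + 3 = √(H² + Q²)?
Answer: 333 - 111*√61 ≈ -533.94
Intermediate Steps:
w(H, Q) = -3 + √(H² + Q²)
b(h) = 8*h² + 80*h (b(h) = 8*((h² + 9*h) + h) = 8*(h² + 10*h) = 8*h² + 80*h)
w(-6, 5)*(b(0 - 1*2) + 17) = (-3 + √((-6)² + 5²))*(8*(0 - 1*2)*(10 + (0 - 1*2)) + 17) = (-3 + √(36 + 25))*(8*(0 - 2)*(10 + (0 - 2)) + 17) = (-3 + √61)*(8*(-2)*(10 - 2) + 17) = (-3 + √61)*(8*(-2)*8 + 17) = (-3 + √61)*(-128 + 17) = (-3 + √61)*(-111) = 333 - 111*√61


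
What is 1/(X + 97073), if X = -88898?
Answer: 1/8175 ≈ 0.00012232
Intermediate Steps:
1/(X + 97073) = 1/(-88898 + 97073) = 1/8175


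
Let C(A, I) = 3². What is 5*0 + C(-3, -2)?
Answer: 9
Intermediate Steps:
C(A, I) = 9
5*0 + C(-3, -2) = 5*0 + 9 = 0 + 9 = 9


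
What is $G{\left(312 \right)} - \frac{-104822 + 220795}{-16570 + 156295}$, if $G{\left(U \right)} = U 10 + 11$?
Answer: $\frac{437363002}{139725} \approx 3130.2$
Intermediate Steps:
$G{\left(U \right)} = 11 + 10 U$ ($G{\left(U \right)} = 10 U + 11 = 11 + 10 U$)
$G{\left(312 \right)} - \frac{-104822 + 220795}{-16570 + 156295} = \left(11 + 10 \cdot 312\right) - \frac{-104822 + 220795}{-16570 + 156295} = \left(11 + 3120\right) - \frac{115973}{139725} = 3131 - 115973 \cdot \frac{1}{139725} = 3131 - \frac{115973}{139725} = \frac{437363002}{139725}$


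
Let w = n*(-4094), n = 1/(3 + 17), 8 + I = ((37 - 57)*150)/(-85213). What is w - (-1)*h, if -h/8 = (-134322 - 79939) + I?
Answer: 1460505672749/852130 ≈ 1.7139e+6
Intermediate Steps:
I = -678704/85213 (I = -8 + ((37 - 57)*150)/(-85213) = -8 - 20*150*(-1/85213) = -8 - 3000*(-1/85213) = -8 + 3000/85213 = -678704/85213 ≈ -7.9648)
n = 1/20 ≈ 0.050000
h = 146068010376/85213 (h = -8*((-134322 - 79939) - 678704/85213) = -8*(-214261 - 678704/85213) = -8*(-18258501297/85213) = 146068010376/85213 ≈ 1.7142e+6)
w = -2047/10 (w = (1/20)*(-4094) = -2047/10 ≈ -204.70)
w - (-1)*h = -2047/10 - (-1)*146068010376/85213 = -2047/10 - 1*(-146068010376/85213) = -2047/10 + 146068010376/85213 = 1460505672749/852130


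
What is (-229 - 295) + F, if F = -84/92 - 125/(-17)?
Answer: -202366/391 ≈ -517.56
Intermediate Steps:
F = 2518/391 (F = -84*1/92 - 125*(-1/17) = -21/23 + 125/17 = 2518/391 ≈ 6.4399)
(-229 - 295) + F = (-229 - 295) + 2518/391 = -524 + 2518/391 = -202366/391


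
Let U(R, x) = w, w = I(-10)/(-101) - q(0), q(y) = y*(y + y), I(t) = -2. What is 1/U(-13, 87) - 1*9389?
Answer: -18677/2 ≈ -9338.5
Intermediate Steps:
q(y) = 2*y**2 (q(y) = y*(2*y) = 2*y**2)
w = 2/101 (w = -2/(-101) - 2*0**2 = -2*(-1/101) - 2*0 = 2/101 - 1*0 = 2/101 + 0 = 2/101 ≈ 0.019802)
U(R, x) = 2/101
1/U(-13, 87) - 1*9389 = 1/(2/101) - 1*9389 = 101/2 - 9389 = -18677/2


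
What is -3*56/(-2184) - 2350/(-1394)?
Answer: 15972/9061 ≈ 1.7627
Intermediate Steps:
-3*56/(-2184) - 2350/(-1394) = -168*(-1/2184) - 2350*(-1/1394) = 1/13 + 1175/697 = 15972/9061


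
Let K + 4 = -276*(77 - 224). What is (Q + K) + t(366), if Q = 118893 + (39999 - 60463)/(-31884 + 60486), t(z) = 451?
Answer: 2286891280/14301 ≈ 1.5991e+5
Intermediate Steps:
K = 40568 (K = -4 - 276*(77 - 224) = -4 - 276*(-147) = -4 + 40572 = 40568)
Q = 1700278561/14301 (Q = 118893 - 20464/28602 = 118893 - 20464*1/28602 = 118893 - 10232/14301 = 1700278561/14301 ≈ 1.1889e+5)
(Q + K) + t(366) = (1700278561/14301 + 40568) + 451 = 2280441529/14301 + 451 = 2286891280/14301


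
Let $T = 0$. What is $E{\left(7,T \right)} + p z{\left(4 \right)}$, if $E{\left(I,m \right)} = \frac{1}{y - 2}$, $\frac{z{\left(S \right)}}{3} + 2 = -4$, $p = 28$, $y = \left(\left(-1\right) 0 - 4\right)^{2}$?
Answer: $- \frac{7055}{14} \approx -503.93$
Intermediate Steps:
$y = 16$ ($y = \left(0 - 4\right)^{2} = \left(-4\right)^{2} = 16$)
$z{\left(S \right)} = -18$ ($z{\left(S \right)} = -6 + 3 \left(-4\right) = -6 - 12 = -18$)
$E{\left(I,m \right)} = \frac{1}{14}$ ($E{\left(I,m \right)} = \frac{1}{16 - 2} = \frac{1}{14}$)
$E{\left(7,T \right)} + p z{\left(4 \right)} = \frac{1}{14} + 28 \left(-18\right) = \frac{1}{14} - 504 = - \frac{7055}{14}$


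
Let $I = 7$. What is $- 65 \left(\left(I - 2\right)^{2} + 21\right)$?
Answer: $-2990$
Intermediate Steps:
$- 65 \left(\left(I - 2\right)^{2} + 21\right) = - 65 \left(\left(7 - 2\right)^{2} + 21\right) = - 65 \left(5^{2} + 21\right) = - 65 \left(25 + 21\right) = \left(-65\right) 46 = -2990$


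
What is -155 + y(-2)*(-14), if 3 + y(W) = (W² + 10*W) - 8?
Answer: 223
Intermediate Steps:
y(W) = -11 + W² + 10*W (y(W) = -3 + ((W² + 10*W) - 8) = -3 + (-8 + W² + 10*W) = -11 + W² + 10*W)
-155 + y(-2)*(-14) = -155 + (-11 + (-2)² + 10*(-2))*(-14) = -155 + (-11 + 4 - 20)*(-14) = -155 - 27*(-14) = -155 + 378 = 223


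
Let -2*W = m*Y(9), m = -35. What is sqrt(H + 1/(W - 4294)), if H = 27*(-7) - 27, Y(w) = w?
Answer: I*sqrt(14783602810)/8273 ≈ 14.697*I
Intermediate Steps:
W = 315/2 (W = -(-35)*9/2 = -1/2*(-315) = 315/2 ≈ 157.50)
H = -216 (H = -189 - 27 = -216)
sqrt(H + 1/(W - 4294)) = sqrt(-216 + 1/(315/2 - 4294)) = sqrt(-216 + 1/(-8273/2)) = sqrt(-216 - 2/8273) = sqrt(-1786970/8273) = I*sqrt(14783602810)/8273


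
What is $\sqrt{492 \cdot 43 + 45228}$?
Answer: $12 \sqrt{461} \approx 257.65$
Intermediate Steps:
$\sqrt{492 \cdot 43 + 45228} = \sqrt{21156 + 45228} = \sqrt{66384} = 12 \sqrt{461}$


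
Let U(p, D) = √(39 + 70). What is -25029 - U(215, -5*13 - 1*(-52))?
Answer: -25029 - √109 ≈ -25039.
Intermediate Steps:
U(p, D) = √109
-25029 - U(215, -5*13 - 1*(-52)) = -25029 - √109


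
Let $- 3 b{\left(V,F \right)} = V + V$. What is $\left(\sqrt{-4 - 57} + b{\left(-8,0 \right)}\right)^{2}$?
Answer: $- \frac{293}{9} + \frac{32 i \sqrt{61}}{3} \approx -32.556 + 83.309 i$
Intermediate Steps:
$b{\left(V,F \right)} = - \frac{2 V}{3}$ ($b{\left(V,F \right)} = - \frac{V + V}{3} = - \frac{2 V}{3}$)
$\left(\sqrt{-4 - 57} + b{\left(-8,0 \right)}\right)^{2} = \left(\sqrt{-4 - 57} - - \frac{16}{3}\right)^{2} = \left(\sqrt{-61} + \frac{16}{3}\right)^{2} = \left(i \sqrt{61} + \frac{16}{3}\right)^{2} = \left(\frac{16}{3} + i \sqrt{61}\right)^{2}$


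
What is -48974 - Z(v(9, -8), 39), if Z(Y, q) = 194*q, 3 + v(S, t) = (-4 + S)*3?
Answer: -56540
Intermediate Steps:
v(S, t) = -15 + 3*S (v(S, t) = -3 + (-4 + S)*3 = -3 + (-12 + 3*S) = -15 + 3*S)
-48974 - Z(v(9, -8), 39) = -48974 - 194*39 = -48974 - 1*7566 = -48974 - 7566 = -56540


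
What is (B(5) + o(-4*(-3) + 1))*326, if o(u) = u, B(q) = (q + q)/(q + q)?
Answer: 4564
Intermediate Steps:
B(q) = 1 (B(q) = (2*q)/((2*q)) = (2*q)*(1/(2*q)) = 1)
(B(5) + o(-4*(-3) + 1))*326 = (1 + (-4*(-3) + 1))*326 = (1 + (12 + 1))*326 = (1 + 13)*326 = 14*326 = 4564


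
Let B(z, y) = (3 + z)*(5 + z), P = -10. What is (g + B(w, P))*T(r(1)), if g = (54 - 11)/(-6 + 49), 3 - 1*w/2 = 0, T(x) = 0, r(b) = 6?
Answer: 0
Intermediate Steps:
w = 6 (w = 6 - 2*0 = 6 + 0 = 6)
g = 1 (g = 43/43 = 43*(1/43) = 1)
(g + B(w, P))*T(r(1)) = (1 + (15 + 6² + 8*6))*0 = (1 + (15 + 36 + 48))*0 = (1 + 99)*0 = 100*0 = 0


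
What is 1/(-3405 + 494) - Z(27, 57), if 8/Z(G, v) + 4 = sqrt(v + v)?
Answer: -46625/142639 - 4*sqrt(114)/49 ≈ -1.1985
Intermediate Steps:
Z(G, v) = 8/(-4 + sqrt(2)*sqrt(v)) (Z(G, v) = 8/(-4 + sqrt(v + v)) = 8/(-4 + sqrt(2*v)) = 8/(-4 + sqrt(2)*sqrt(v)))
1/(-3405 + 494) - Z(27, 57) = 1/(-3405 + 494) - 8/(-4 + sqrt(2)*sqrt(57)) = 1/(-2911) - 8/(-4 + sqrt(114)) = -1/2911 - 8/(-4 + sqrt(114))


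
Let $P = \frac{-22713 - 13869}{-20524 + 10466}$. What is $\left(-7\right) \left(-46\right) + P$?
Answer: $\frac{1637629}{5029} \approx 325.64$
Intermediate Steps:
$P = \frac{18291}{5029}$ ($P = - \frac{36582}{-10058} = \left(-36582\right) \left(- \frac{1}{10058}\right) = \frac{18291}{5029} \approx 3.6371$)
$\left(-7\right) \left(-46\right) + P = \left(-7\right) \left(-46\right) + \frac{18291}{5029} = 322 + \frac{18291}{5029} = \frac{1637629}{5029}$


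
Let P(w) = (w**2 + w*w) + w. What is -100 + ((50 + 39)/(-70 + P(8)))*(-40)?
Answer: -5080/33 ≈ -153.94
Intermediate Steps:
P(w) = w + 2*w**2 (P(w) = (w**2 + w**2) + w = 2*w**2 + w = w + 2*w**2)
-100 + ((50 + 39)/(-70 + P(8)))*(-40) = -100 + ((50 + 39)/(-70 + 8*(1 + 2*8)))*(-40) = -100 + (89/(-70 + 8*(1 + 16)))*(-40) = -100 + (89/(-70 + 8*17))*(-40) = -100 + (89/(-70 + 136))*(-40) = -100 + (89/66)*(-40) = -100 - 1780/33 = -5080/33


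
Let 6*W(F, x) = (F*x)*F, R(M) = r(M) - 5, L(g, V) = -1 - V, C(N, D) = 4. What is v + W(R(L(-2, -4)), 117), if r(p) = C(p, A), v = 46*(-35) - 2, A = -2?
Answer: -3185/2 ≈ -1592.5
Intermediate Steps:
v = -1612 (v = -1610 - 2 = -1612)
r(p) = 4
R(M) = -1 (R(M) = 4 - 5 = -1)
W(F, x) = x*F²/6 (W(F, x) = ((F*x)*F)/6 = (x*F²)/6 = x*F²/6)
v + W(R(L(-2, -4)), 117) = -1612 + (⅙)*117*(-1)² = -1612 + (⅙)*117*1 = -1612 + 39/2 = -3185/2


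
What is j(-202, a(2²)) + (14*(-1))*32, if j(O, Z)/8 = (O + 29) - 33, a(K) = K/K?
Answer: -2096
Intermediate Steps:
a(K) = 1
j(O, Z) = -32 + 8*O (j(O, Z) = 8*((O + 29) - 33) = 8*((29 + O) - 33) = 8*(-4 + O) = -32 + 8*O)
j(-202, a(2²)) + (14*(-1))*32 = (-32 + 8*(-202)) + (14*(-1))*32 = (-32 - 1616) - 14*32 = -1648 - 448 = -2096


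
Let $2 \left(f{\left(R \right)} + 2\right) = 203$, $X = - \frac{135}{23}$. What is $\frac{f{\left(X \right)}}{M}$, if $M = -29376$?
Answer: $- \frac{199}{58752} \approx -0.0033871$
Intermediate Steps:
$X = - \frac{135}{23}$ ($X = \left(-135\right) \frac{1}{23} = - \frac{135}{23} \approx -5.8696$)
$f{\left(R \right)} = \frac{199}{2}$ ($f{\left(R \right)} = -2 + \frac{1}{2} \cdot 203 = -2 + \frac{203}{2} = \frac{199}{2}$)
$\frac{f{\left(X \right)}}{M} = \frac{199}{2 \left(-29376\right)} = \frac{199}{2} \left(- \frac{1}{29376}\right) = - \frac{199}{58752}$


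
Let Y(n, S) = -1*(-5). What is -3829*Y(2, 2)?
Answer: -19145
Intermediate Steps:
Y(n, S) = 5
-3829*Y(2, 2) = -3829*5 = -19145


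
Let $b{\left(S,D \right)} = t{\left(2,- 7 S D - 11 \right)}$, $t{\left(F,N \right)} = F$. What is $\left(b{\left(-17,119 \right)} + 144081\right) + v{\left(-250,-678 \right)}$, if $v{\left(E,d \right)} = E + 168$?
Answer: $144001$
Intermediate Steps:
$b{\left(S,D \right)} = 2$
$v{\left(E,d \right)} = 168 + E$
$\left(b{\left(-17,119 \right)} + 144081\right) + v{\left(-250,-678 \right)} = \left(2 + 144081\right) + \left(168 - 250\right) = 144083 - 82 = 144001$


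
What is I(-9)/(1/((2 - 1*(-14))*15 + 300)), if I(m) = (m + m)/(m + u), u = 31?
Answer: -4860/11 ≈ -441.82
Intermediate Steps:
I(m) = 2*m/(31 + m) (I(m) = (m + m)/(m + 31) = (2*m)/(31 + m) = 2*m/(31 + m))
I(-9)/(1/((2 - 1*(-14))*15 + 300)) = (2*(-9)/(31 - 9))/(1/((2 - 1*(-14))*15 + 300)) = (2*(-9)/22)/(1/((2 + 14)*15 + 300)) = (2*(-9)*(1/22))/(1/(16*15 + 300)) = -9/(11*(1/(240 + 300))) = -9/(11*(1/540)) = -9/(11*1/540) = -9/11*540 = -4860/11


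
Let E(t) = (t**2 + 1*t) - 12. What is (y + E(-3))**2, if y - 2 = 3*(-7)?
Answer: 625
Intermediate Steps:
y = -19 (y = 2 + 3*(-7) = 2 - 21 = -19)
E(t) = -12 + t + t**2 (E(t) = (t**2 + t) - 12 = (t + t**2) - 12 = -12 + t + t**2)
(y + E(-3))**2 = (-19 + (-12 - 3 + (-3)**2))**2 = (-19 + (-12 - 3 + 9))**2 = (-19 - 6)**2 = (-25)**2 = 625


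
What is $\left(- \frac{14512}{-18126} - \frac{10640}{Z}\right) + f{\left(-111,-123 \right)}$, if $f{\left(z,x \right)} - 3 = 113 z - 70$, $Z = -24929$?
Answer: $- \frac{2848719240326}{225931527} \approx -12609.0$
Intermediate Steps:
$f{\left(z,x \right)} = -67 + 113 z$ ($f{\left(z,x \right)} = 3 + \left(113 z - 70\right) = 3 + \left(-70 + 113 z\right) = -67 + 113 z$)
$\left(- \frac{14512}{-18126} - \frac{10640}{Z}\right) + f{\left(-111,-123 \right)} = \left(- \frac{14512}{-18126} - \frac{10640}{-24929}\right) + \left(-67 + 113 \left(-111\right)\right) = \left(\left(-14512\right) \left(- \frac{1}{18126}\right) - - \frac{10640}{24929}\right) - 12610 = \left(\frac{7256}{9063} + \frac{10640}{24929}\right) - 12610 = \frac{277315144}{225931527} - 12610 = - \frac{2848719240326}{225931527}$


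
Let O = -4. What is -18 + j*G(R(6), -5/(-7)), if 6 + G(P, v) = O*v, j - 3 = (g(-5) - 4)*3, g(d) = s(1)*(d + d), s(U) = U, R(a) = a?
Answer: 2292/7 ≈ 327.43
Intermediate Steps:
g(d) = 2*d (g(d) = 1*(d + d) = 1*(2*d) = 2*d)
j = -39 (j = 3 + (2*(-5) - 4)*3 = 3 + (-10 - 4)*3 = 3 - 14*3 = 3 - 42 = -39)
G(P, v) = -6 - 4*v
-18 + j*G(R(6), -5/(-7)) = -18 - 39*(-6 - (-20)/(-7)) = -18 - 39*(-6 - (-20)*(-1)/7) = -18 - 39*(-6 - 4*5/7) = -18 - 39*(-6 - 20/7) = -18 - 39*(-62/7) = -18 + 2418/7 = 2292/7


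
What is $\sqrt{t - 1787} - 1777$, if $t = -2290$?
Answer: $-1777 + 3 i \sqrt{453} \approx -1777.0 + 63.851 i$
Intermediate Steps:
$\sqrt{t - 1787} - 1777 = \sqrt{-2290 - 1787} - 1777 = \sqrt{-4077} - 1777 = 3 i \sqrt{453} - 1777 = -1777 + 3 i \sqrt{453}$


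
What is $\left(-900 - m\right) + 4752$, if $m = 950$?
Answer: $2902$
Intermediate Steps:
$\left(-900 - m\right) + 4752 = \left(-900 - 950\right) + 4752 = -1850 + 4752 = 2902$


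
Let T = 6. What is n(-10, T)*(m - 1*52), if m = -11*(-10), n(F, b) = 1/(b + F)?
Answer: -29/2 ≈ -14.500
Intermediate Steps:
n(F, b) = 1/(F + b)
m = 110
n(-10, T)*(m - 1*52) = (110 - 1*52)/(-10 + 6) = (110 - 52)/(-4) = -¼*58 = -29/2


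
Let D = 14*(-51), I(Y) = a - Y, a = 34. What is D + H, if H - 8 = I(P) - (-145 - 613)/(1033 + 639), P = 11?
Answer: -570609/836 ≈ -682.55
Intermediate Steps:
I(Y) = 34 - Y
D = -714
H = 26295/836 (H = 8 + ((34 - 1*11) - (-145 - 613)/(1033 + 639)) = 8 + ((34 - 11) - (-758)/1672) = 8 + (23 - (-758)/1672) = 8 + (23 - 1*(-379/836)) = 8 + (23 + 379/836) = 8 + 19607/836 = 26295/836 ≈ 31.453)
D + H = -714 + 26295/836 = -570609/836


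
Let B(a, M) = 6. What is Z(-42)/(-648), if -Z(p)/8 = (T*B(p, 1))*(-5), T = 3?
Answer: -10/9 ≈ -1.1111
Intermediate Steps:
Z(p) = 720 (Z(p) = -8*3*6*(-5) = -144*(-5) = -8*(-90) = 720)
Z(-42)/(-648) = 720/(-648) = 720*(-1/648) = -10/9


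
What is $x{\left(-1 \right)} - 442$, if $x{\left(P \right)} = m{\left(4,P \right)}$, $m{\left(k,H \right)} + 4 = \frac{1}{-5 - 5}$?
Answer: $- \frac{4461}{10} \approx -446.1$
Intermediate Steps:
$m{\left(k,H \right)} = - \frac{41}{10}$ ($m{\left(k,H \right)} = -4 + \frac{1}{-5 - 5} = -4 + \frac{1}{-10} = -4 - \frac{1}{10} = - \frac{41}{10}$)
$x{\left(P \right)} = - \frac{41}{10}$
$x{\left(-1 \right)} - 442 = - \frac{41}{10} - 442 = - \frac{4461}{10}$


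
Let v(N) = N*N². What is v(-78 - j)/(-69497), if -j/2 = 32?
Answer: 2744/69497 ≈ 0.039484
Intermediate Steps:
j = -64 (j = -2*32 = -64)
v(N) = N³
v(-78 - j)/(-69497) = (-78 - 1*(-64))³/(-69497) = (-78 + 64)³*(-1/69497) = (-14)³*(-1/69497) = -2744*(-1/69497) = 2744/69497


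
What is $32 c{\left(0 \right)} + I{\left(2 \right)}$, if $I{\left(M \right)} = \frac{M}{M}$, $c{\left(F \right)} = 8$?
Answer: $257$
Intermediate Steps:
$I{\left(M \right)} = 1$
$32 c{\left(0 \right)} + I{\left(2 \right)} = 32 \cdot 8 + 1 = 256 + 1 = 257$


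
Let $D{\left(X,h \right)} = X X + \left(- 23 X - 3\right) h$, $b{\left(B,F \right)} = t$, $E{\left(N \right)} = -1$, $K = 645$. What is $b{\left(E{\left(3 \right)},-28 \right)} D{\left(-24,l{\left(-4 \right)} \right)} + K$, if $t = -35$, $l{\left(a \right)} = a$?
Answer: $57345$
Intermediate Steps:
$b{\left(B,F \right)} = -35$
$D{\left(X,h \right)} = X^{2} + h \left(-3 - 23 X\right)$ ($D{\left(X,h \right)} = X^{2} + \left(-3 - 23 X\right) h = X^{2} + h \left(-3 - 23 X\right)$)
$b{\left(E{\left(3 \right)},-28 \right)} D{\left(-24,l{\left(-4 \right)} \right)} + K = - 35 \left(\left(-24\right)^{2} - -12 - \left(-552\right) \left(-4\right)\right) + 645 = - 35 \left(576 + 12 - 2208\right) + 645 = \left(-35\right) \left(-1620\right) + 645 = 56700 + 645 = 57345$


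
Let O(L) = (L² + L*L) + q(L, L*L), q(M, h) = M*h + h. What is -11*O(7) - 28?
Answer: -5418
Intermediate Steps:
q(M, h) = h + M*h
O(L) = 2*L² + L²*(1 + L) (O(L) = (L² + L*L) + (L*L)*(1 + L) = (L² + L²) + L²*(1 + L) = 2*L² + L²*(1 + L))
-11*O(7) - 28 = -11*7²*(3 + 7) - 28 = -539*10 - 28 = -11*490 - 28 = -5390 - 28 = -5418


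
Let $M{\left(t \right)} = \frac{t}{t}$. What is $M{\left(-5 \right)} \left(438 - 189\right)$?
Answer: $249$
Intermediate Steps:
$M{\left(t \right)} = 1$
$M{\left(-5 \right)} \left(438 - 189\right) = 1 \left(438 - 189\right) = 1 \cdot 249 = 249$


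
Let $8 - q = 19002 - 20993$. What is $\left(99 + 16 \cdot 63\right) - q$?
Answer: $-892$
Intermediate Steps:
$q = 1999$ ($q = 8 - \left(19002 - 20993\right) = 8 - -1991 = 8 + 1991 = 1999$)
$\left(99 + 16 \cdot 63\right) - q = \left(99 + 16 \cdot 63\right) - 1999 = \left(99 + 1008\right) - 1999 = 1107 - 1999 = -892$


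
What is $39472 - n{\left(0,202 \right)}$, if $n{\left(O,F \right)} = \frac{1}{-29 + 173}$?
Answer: $\frac{5683967}{144} \approx 39472.0$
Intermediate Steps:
$n{\left(O,F \right)} = \frac{1}{144}$
$39472 - n{\left(0,202 \right)} = 39472 - \frac{1}{144} = \frac{5683967}{144}$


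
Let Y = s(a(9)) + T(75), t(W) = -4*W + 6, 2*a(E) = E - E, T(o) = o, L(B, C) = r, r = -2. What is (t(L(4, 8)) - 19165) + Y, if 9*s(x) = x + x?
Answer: -19076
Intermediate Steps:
L(B, C) = -2
a(E) = 0 (a(E) = (E - E)/2 = (1/2)*0 = 0)
t(W) = 6 - 4*W
s(x) = 2*x/9 (s(x) = (x + x)/9 = (2*x)/9 = 2*x/9)
Y = 75 (Y = (2/9)*0 + 75 = 0 + 75 = 75)
(t(L(4, 8)) - 19165) + Y = ((6 - 4*(-2)) - 19165) + 75 = ((6 + 8) - 19165) + 75 = (14 - 19165) + 75 = -19151 + 75 = -19076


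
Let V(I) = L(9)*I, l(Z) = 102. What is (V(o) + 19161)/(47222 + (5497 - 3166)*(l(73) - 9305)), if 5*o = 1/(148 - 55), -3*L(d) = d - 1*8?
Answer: -26729594/29859934545 ≈ -0.00089517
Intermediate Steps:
L(d) = 8/3 - d/3 (L(d) = -(d - 1*8)/3 = -(d - 8)/3 = -(-8 + d)/3 = 8/3 - d/3)
o = 1/465 (o = 1/(5*(148 - 55)) = (⅕)/93 = (⅕)*(1/93) = 1/465 ≈ 0.0021505)
V(I) = -I/3 (V(I) = (8/3 - ⅓*9)*I = (8/3 - 3)*I = -I/3)
(V(o) + 19161)/(47222 + (5497 - 3166)*(l(73) - 9305)) = (-⅓*1/465 + 19161)/(47222 + (5497 - 3166)*(102 - 9305)) = (-1/1395 + 19161)/(47222 + 2331*(-9203)) = 26729594/(1395*(47222 - 21452193)) = (26729594/1395)/(-21404971) = (26729594/1395)*(-1/21404971) = -26729594/29859934545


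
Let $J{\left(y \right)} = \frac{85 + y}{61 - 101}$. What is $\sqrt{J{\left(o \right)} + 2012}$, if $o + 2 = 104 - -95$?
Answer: $\frac{\sqrt{200495}}{10} \approx 44.777$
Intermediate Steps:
$o = 197$ ($o = -2 + \left(104 - -95\right) = -2 + \left(104 + 95\right) = -2 + 199 = 197$)
$J{\left(y \right)} = - \frac{17}{8} - \frac{y}{40}$ ($J{\left(y \right)} = \frac{85 + y}{-40} = \left(85 + y\right) \left(- \frac{1}{40}\right) = - \frac{17}{8} - \frac{y}{40}$)
$\sqrt{J{\left(o \right)} + 2012} = \sqrt{\left(- \frac{17}{8} - \frac{197}{40}\right) + 2012} = \sqrt{- \frac{141}{20} + 2012} = \sqrt{\frac{40099}{20}} = \frac{\sqrt{200495}}{10}$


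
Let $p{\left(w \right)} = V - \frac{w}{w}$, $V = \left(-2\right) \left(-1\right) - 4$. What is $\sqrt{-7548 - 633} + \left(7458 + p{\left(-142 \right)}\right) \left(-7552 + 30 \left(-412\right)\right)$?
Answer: $-148443960 + 9 i \sqrt{101} \approx -1.4844 \cdot 10^{8} + 90.449 i$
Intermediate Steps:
$V = -2$ ($V = 2 - 4 = -2$)
$p{\left(w \right)} = -3$ ($p{\left(w \right)} = -2 - \frac{w}{w} = -2 - 1 = -3$)
$\sqrt{-7548 - 633} + \left(7458 + p{\left(-142 \right)}\right) \left(-7552 + 30 \left(-412\right)\right) = \sqrt{-7548 - 633} + \left(7458 - 3\right) \left(-7552 + 30 \left(-412\right)\right) = \sqrt{-8181} + 7455 \left(-7552 - 12360\right) = 9 i \sqrt{101} + 7455 \left(-19912\right) = 9 i \sqrt{101} - 148443960 = -148443960 + 9 i \sqrt{101}$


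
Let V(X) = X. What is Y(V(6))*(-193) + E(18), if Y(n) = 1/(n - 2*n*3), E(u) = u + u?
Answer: 1273/30 ≈ 42.433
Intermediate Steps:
E(u) = 2*u
Y(n) = -1/(5*n) (Y(n) = 1/(n - 6*n) = 1/(-5*n) = -1/(5*n))
Y(V(6))*(-193) + E(18) = -⅕/6*(-193) + 2*18 = -⅕*⅙*(-193) + 36 = -1/30*(-193) + 36 = 193/30 + 36 = 1273/30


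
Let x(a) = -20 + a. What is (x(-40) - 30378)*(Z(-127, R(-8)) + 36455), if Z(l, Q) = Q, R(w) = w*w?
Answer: -1111565322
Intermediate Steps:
R(w) = w**2
(x(-40) - 30378)*(Z(-127, R(-8)) + 36455) = ((-20 - 40) - 30378)*((-8)**2 + 36455) = (-60 - 30378)*(64 + 36455) = -30438*36519 = -1111565322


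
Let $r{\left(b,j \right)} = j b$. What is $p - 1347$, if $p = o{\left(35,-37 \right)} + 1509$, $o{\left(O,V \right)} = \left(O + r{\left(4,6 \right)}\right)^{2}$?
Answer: $3643$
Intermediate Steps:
$r{\left(b,j \right)} = b j$
$o{\left(O,V \right)} = \left(24 + O\right)^{2}$ ($o{\left(O,V \right)} = \left(O + 4 \cdot 6\right)^{2} = \left(O + 24\right)^{2} = \left(24 + O\right)^{2}$)
$p = 4990$ ($p = \left(24 + 35\right)^{2} + 1509 = 59^{2} + 1509 = 3481 + 1509 = 4990$)
$p - 1347 = 4990 - 1347 = 3643$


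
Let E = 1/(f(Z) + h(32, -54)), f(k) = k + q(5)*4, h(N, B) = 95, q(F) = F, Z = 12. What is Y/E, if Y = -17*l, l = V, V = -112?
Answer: 241808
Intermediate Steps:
l = -112
f(k) = 20 + k (f(k) = k + 5*4 = k + 20 = 20 + k)
Y = 1904 (Y = -17*(-112) = 1904)
E = 1/127 (E = 1/((20 + 12) + 95) = 1/(32 + 95) = 1/127 ≈ 0.0078740)
Y/E = 1904/(1/127) = 1904*127 = 241808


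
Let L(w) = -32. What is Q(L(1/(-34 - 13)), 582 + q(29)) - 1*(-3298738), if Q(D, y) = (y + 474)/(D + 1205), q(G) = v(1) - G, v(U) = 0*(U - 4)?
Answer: 3869420701/1173 ≈ 3.2987e+6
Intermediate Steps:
v(U) = 0 (v(U) = 0*(-4 + U) = 0)
q(G) = -G (q(G) = 0 - G = -G)
Q(D, y) = (474 + y)/(1205 + D)
Q(L(1/(-34 - 13)), 582 + q(29)) - 1*(-3298738) = (474 + (582 - 1*29))/(1205 - 32) - 1*(-3298738) = (474 + (582 - 29))/1173 + 3298738 = (474 + 553)/1173 + 3298738 = (1/1173)*1027 + 3298738 = 1027/1173 + 3298738 = 3869420701/1173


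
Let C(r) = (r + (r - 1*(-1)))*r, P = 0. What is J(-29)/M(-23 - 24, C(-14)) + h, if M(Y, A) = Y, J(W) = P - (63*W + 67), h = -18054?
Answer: -850298/47 ≈ -18091.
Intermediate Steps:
J(W) = -67 - 63*W (J(W) = 0 - (63*W + 67) = 0 - (67 + 63*W) = 0 + (-67 - 63*W) = -67 - 63*W)
C(r) = r*(1 + 2*r) (C(r) = (r + (r + 1))*r = (r + (1 + r))*r = (1 + 2*r)*r = r*(1 + 2*r))
J(-29)/M(-23 - 24, C(-14)) + h = (-67 - 63*(-29))/(-23 - 24) - 18054 = (-67 + 1827)/(-47) - 18054 = 1760*(-1/47) - 18054 = -1760/47 - 18054 = -850298/47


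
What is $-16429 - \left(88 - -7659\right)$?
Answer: $-24176$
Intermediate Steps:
$-16429 - \left(88 - -7659\right) = -16429 - \left(88 + 7659\right) = -16429 - 7747 = -24176$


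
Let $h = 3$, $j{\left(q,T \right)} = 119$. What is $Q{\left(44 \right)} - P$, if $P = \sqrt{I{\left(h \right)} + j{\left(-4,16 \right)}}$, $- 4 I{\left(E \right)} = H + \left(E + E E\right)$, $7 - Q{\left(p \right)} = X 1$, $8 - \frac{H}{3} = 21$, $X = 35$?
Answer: $-28 - \frac{\sqrt{503}}{2} \approx -39.214$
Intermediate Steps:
$H = -39$ ($H = 24 - 63 = -39$)
$Q{\left(p \right)} = -28$ ($Q{\left(p \right)} = 7 - 35 \cdot 1 = 7 - 35 = -28$)
$I{\left(E \right)} = \frac{39}{4} - \frac{E}{4} - \frac{E^{2}}{4}$ ($I{\left(E \right)} = - \frac{-39 + \left(E + E E\right)}{4} = - \frac{-39 + \left(E + E^{2}\right)}{4} = - \frac{-39 + E + E^{2}}{4} = \frac{39}{4} - \frac{E}{4} - \frac{E^{2}}{4}$)
$P = \frac{\sqrt{503}}{2}$ ($P = \sqrt{\left(\frac{39}{4} - \frac{3}{4} - \frac{3^{2}}{4}\right) + 119} = \sqrt{\left(\frac{39}{4} - \frac{3}{4} - \frac{9}{4}\right) + 119} = \sqrt{\frac{27}{4} + 119} = \sqrt{\frac{503}{4}} = \frac{\sqrt{503}}{2} \approx 11.214$)
$Q{\left(44 \right)} - P = -28 - \frac{\sqrt{503}}{2}$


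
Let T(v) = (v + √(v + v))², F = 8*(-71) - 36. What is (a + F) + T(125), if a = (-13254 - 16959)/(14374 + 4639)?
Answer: 290317310/19013 + 1250*√10 ≈ 19222.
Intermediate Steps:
a = -30213/19013 ≈ -1.5891
F = -604 (F = -568 - 36 = -604)
T(v) = (v + √2*√v)² (T(v) = (v + √(2*v))² = (v + √2*√v)²)
(a + F) + T(125) = (-30213/19013 - 604) + (125 + √2*√125)² = -11514065/19013 + (125 + √2*(5*√5))² = -11514065/19013 + (125 + 5*√10)²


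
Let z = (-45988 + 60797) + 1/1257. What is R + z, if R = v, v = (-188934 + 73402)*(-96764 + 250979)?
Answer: -22395657981746/1257 ≈ -1.7817e+10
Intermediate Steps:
z = 18614914/1257 (z = 14809 + 1/1257 = 18614914/1257 ≈ 14809.)
v = -17816767380 (v = -115532*154215 = -17816767380)
R = -17816767380
R + z = -17816767380 + 18614914/1257 = -22395657981746/1257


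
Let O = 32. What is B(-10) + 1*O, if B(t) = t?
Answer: 22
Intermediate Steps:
B(-10) + 1*O = -10 + 1*32 = -10 + 32 = 22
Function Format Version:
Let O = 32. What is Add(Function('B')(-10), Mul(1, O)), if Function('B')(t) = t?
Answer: 22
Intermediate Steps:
Add(Function('B')(-10), Mul(1, O)) = Add(-10, Mul(1, 32)) = Add(-10, 32) = 22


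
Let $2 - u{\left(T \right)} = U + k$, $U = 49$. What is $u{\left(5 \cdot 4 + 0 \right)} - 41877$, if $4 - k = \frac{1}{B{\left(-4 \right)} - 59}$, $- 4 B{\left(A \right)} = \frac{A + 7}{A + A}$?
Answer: $- \frac{79034312}{1885} \approx -41928.0$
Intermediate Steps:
$B{\left(A \right)} = - \frac{7 + A}{8 A}$ ($B{\left(A \right)} = - \frac{\left(A + 7\right) \frac{1}{A + A}}{4} = - \frac{\left(7 + A\right) \frac{1}{2 A}}{4} = - \frac{\frac{1}{2} \frac{1}{A} \left(7 + A\right)}{4} = - \frac{7 + A}{8 A}$)
$k = \frac{7572}{1885}$ ($k = 4 - \frac{1}{\frac{-7 - -4}{8 \left(-4\right)} - 59} = 4 - \frac{1}{\frac{1}{8} \left(- \frac{1}{4}\right) \left(-7 + 4\right) - 59} = 4 - \frac{1}{\frac{1}{8} \left(- \frac{1}{4}\right) \left(-3\right) - 59} = 4 - \frac{1}{\frac{3}{32} - 59} = 4 - \frac{1}{- \frac{1885}{32}} = 4 - - \frac{32}{1885} = 4 + \frac{32}{1885} = \frac{7572}{1885} \approx 4.017$)
$u{\left(T \right)} = - \frac{96167}{1885}$ ($u{\left(T \right)} = 2 - \left(49 + \frac{7572}{1885}\right) = 2 - \frac{99937}{1885} = - \frac{96167}{1885}$)
$u{\left(5 \cdot 4 + 0 \right)} - 41877 = - \frac{96167}{1885} - 41877 = - \frac{79034312}{1885}$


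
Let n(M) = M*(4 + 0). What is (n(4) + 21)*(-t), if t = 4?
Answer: -148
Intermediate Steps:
n(M) = 4*M (n(M) = M*4 = 4*M)
(n(4) + 21)*(-t) = (4*4 + 21)*(-1*4) = (16 + 21)*(-4) = 37*(-4) = -148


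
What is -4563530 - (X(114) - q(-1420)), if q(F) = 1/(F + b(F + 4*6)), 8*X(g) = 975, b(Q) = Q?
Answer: -12851243681/2816 ≈ -4.5636e+6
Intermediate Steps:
X(g) = 975/8 (X(g) = (⅛)*975 = 975/8)
q(F) = 1/(24 + 2*F) (q(F) = 1/(F + (F + 4*6)) = 1/(F + (F + 24)) = 1/(F + (24 + F)) = 1/(24 + 2*F))
-4563530 - (X(114) - q(-1420)) = -4563530 - (975/8 - 1/(2*(12 - 1420))) = -4563530 - (975/8 - 1/(2*(-1408))) = -4563530 - (975/8 - (-1)/(2*1408)) = -4563530 - (975/8 - 1*(-1/2816)) = -4563530 - (975/8 + 1/2816) = -4563530 - 1*343201/2816 = -4563530 - 343201/2816 = -12851243681/2816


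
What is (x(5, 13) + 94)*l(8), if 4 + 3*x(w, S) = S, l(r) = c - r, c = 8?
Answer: 0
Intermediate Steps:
l(r) = 8 - r
x(w, S) = -4/3 + S/3
(x(5, 13) + 94)*l(8) = ((-4/3 + (⅓)*13) + 94)*(8 - 1*8) = ((-4/3 + 13/3) + 94)*(8 - 8) = (3 + 94)*0 = 97*0 = 0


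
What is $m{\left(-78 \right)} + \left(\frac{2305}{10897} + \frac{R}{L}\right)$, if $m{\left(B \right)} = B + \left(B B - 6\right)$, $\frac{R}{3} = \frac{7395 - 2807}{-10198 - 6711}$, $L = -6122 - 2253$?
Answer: $\frac{250250258403059}{41706905375} \approx 6000.2$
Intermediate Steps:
$L = -8375$
$R = - \frac{372}{457}$ ($R = 3 \frac{7395 - 2807}{-10198 - 6711} = 3 \frac{4588}{-16909} = 3 \cdot 4588 \left(- \frac{1}{16909}\right) = 3 \left(- \frac{124}{457}\right) = - \frac{372}{457} \approx -0.814$)
$m{\left(B \right)} = -6 + B + B^{2}$ ($m{\left(B \right)} = B + \left(B^{2} - 6\right) = B + \left(-6 + B^{2}\right) = -6 + B + B^{2}$)
$m{\left(-78 \right)} + \left(\frac{2305}{10897} + \frac{R}{L}\right) = \left(-6 - 78 + \left(-78\right)^{2}\right) + \left(\frac{2305}{10897} - \frac{372}{457 \left(-8375\right)}\right) = \left(-6 - 78 + 6084\right) + \left(2305 \cdot \frac{1}{10897} - - \frac{372}{3827375}\right) = 6000 + \left(\frac{2305}{10897} + \frac{372}{3827375}\right) = 6000 + \frac{8826153059}{41706905375} = \frac{250250258403059}{41706905375}$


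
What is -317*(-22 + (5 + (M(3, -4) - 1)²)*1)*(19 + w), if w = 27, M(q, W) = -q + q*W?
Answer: -3485098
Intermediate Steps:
M(q, W) = -q + W*q
-317*(-22 + (5 + (M(3, -4) - 1)²)*1)*(19 + w) = -317*(-22 + (5 + (3*(-1 - 4) - 1)²)*1)*(19 + 27) = -317*(-22 + (5 + (3*(-5) - 1)²)*1)*46 = -317*(-22 + (5 + (-15 - 1)²)*1)*46 = -317*(-22 + (5 + (-16)²)*1)*46 = -317*(-22 + (5 + 256)*1)*46 = -317*(-22 + 261*1)*46 = -317*(-22 + 261)*46 = -75763*46 = -317*10994 = -3485098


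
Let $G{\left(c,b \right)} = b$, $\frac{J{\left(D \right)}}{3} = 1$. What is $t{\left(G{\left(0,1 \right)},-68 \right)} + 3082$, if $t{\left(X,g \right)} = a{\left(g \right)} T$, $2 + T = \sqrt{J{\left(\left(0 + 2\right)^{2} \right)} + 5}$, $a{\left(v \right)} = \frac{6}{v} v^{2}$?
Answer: $3898 - 816 \sqrt{2} \approx 2744.0$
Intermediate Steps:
$J{\left(D \right)} = 3$ ($J{\left(D \right)} = 3 \cdot 1 = 3$)
$a{\left(v \right)} = 6 v$
$T = -2 + 2 \sqrt{2}$ ($T = -2 + \sqrt{3 + 5} = -2 + \sqrt{8} = -2 + 2 \sqrt{2} \approx 0.82843$)
$t{\left(X,g \right)} = 6 g \left(-2 + 2 \sqrt{2}\right)$
$t{\left(G{\left(0,1 \right)},-68 \right)} + 3082 = 12 \left(-68\right) \left(-1 + \sqrt{2}\right) + 3082 = \left(816 - 816 \sqrt{2}\right) + 3082 = 3898 - 816 \sqrt{2}$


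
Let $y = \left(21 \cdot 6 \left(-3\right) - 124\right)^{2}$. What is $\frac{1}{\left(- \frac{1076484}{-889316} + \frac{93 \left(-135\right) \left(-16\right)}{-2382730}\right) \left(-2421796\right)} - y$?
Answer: $- \frac{36409488488226871243721}{144479803845073476} \approx -2.52 \cdot 10^{5}$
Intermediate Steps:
$y = 252004$ ($y = \left(21 \left(-18\right) - 124\right)^{2} = \left(-378 - 124\right)^{2} = \left(-502\right)^{2} = 252004$)
$\frac{1}{\left(- \frac{1076484}{-889316} + \frac{93 \left(-135\right) \left(-16\right)}{-2382730}\right) \left(-2421796\right)} - y = \frac{1}{\left(- \frac{1076484}{-889316} + \frac{93 \left(-135\right) \left(-16\right)}{-2382730}\right) \left(-2421796\right)} - 252004 = \frac{1}{\left(-1076484\right) \left(- \frac{1}{889316}\right) + \left(-12555\right) \left(-16\right) \left(- \frac{1}{2382730}\right)} \left(- \frac{1}{2421796}\right) - 252004 = \frac{1}{\frac{269121}{222329} + 200880 \left(- \frac{1}{2382730}\right)} \left(- \frac{1}{2421796}\right) - 252004 = \frac{1}{\frac{269121}{222329} - \frac{20088}{238273}} \left(- \frac{1}{2421796}\right) - 252004 = \frac{1}{\frac{59658123081}{52974997817}} \left(- \frac{1}{2421796}\right) - 252004 = \frac{52974997817}{59658123081} \left(- \frac{1}{2421796}\right) - 252004 = - \frac{52974997817}{144479803845073476} - 252004 = - \frac{36409488488226871243721}{144479803845073476}$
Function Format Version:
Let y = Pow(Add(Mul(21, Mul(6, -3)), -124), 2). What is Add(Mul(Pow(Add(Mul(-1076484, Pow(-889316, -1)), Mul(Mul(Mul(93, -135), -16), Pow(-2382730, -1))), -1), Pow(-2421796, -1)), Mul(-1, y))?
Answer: Rational(-36409488488226871243721, 144479803845073476) ≈ -2.5200e+5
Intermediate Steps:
y = 252004 (y = Pow(Add(Mul(21, -18), -124), 2) = Pow(Add(-378, -124), 2) = Pow(-502, 2) = 252004)
Add(Mul(Pow(Add(Mul(-1076484, Pow(-889316, -1)), Mul(Mul(Mul(93, -135), -16), Pow(-2382730, -1))), -1), Pow(-2421796, -1)), Mul(-1, y)) = Add(Mul(Pow(Add(Mul(-1076484, Pow(-889316, -1)), Mul(Mul(Mul(93, -135), -16), Pow(-2382730, -1))), -1), Pow(-2421796, -1)), Mul(-1, 252004)) = Add(Mul(Pow(Add(Mul(-1076484, Rational(-1, 889316)), Mul(Mul(-12555, -16), Rational(-1, 2382730))), -1), Rational(-1, 2421796)), -252004) = Add(Mul(Pow(Add(Rational(269121, 222329), Mul(200880, Rational(-1, 2382730))), -1), Rational(-1, 2421796)), -252004) = Add(Mul(Pow(Add(Rational(269121, 222329), Rational(-20088, 238273)), -1), Rational(-1, 2421796)), -252004) = Add(Mul(Pow(Rational(59658123081, 52974997817), -1), Rational(-1, 2421796)), -252004) = Add(Mul(Rational(52974997817, 59658123081), Rational(-1, 2421796)), -252004) = Add(Rational(-52974997817, 144479803845073476), -252004) = Rational(-36409488488226871243721, 144479803845073476)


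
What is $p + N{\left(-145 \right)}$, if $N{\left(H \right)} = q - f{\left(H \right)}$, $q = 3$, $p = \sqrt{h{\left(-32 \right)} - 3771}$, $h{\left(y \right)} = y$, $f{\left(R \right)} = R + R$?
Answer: $293 + i \sqrt{3803} \approx 293.0 + 61.668 i$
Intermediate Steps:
$f{\left(R \right)} = 2 R$
$p = i \sqrt{3803}$ ($p = \sqrt{-32 - 3771} = \sqrt{-3803} = i \sqrt{3803} \approx 61.668 i$)
$N{\left(H \right)} = 3 - 2 H$
$p + N{\left(-145 \right)} = i \sqrt{3803} + \left(3 - -290\right) = i \sqrt{3803} + \left(3 + 290\right) = i \sqrt{3803} + 293 = 293 + i \sqrt{3803}$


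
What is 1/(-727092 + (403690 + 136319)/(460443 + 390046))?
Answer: -850489/618383207979 ≈ -1.3753e-6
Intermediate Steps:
1/(-727092 + (403690 + 136319)/(460443 + 390046)) = 1/(-727092 + 540009/850489) = 1/(-618383207979/850489) = -850489/618383207979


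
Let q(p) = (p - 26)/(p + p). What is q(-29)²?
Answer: 3025/3364 ≈ 0.89923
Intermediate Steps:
q(p) = (-26 + p)/(2*p) (q(p) = (-26 + p)/((2*p)) = (-26 + p)*(1/(2*p)) = (-26 + p)/(2*p))
q(-29)² = ((½)*(-26 - 29)/(-29))² = ((½)*(-1/29)*(-55))² = (55/58)² = 3025/3364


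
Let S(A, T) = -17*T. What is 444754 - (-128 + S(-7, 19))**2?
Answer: 241353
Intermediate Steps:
444754 - (-128 + S(-7, 19))**2 = 444754 - (-128 - 17*19)**2 = 444754 - (-128 - 323)**2 = 444754 - 1*(-451)**2 = 444754 - 1*203401 = 444754 - 203401 = 241353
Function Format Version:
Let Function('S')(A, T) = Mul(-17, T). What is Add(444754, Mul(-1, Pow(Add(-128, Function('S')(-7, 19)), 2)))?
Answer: 241353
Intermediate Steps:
Add(444754, Mul(-1, Pow(Add(-128, Function('S')(-7, 19)), 2))) = Add(444754, Mul(-1, Pow(Add(-128, Mul(-17, 19)), 2))) = Add(444754, Mul(-1, Pow(Add(-128, -323), 2))) = Add(444754, Mul(-1, Pow(-451, 2))) = Add(444754, Mul(-1, 203401)) = Add(444754, -203401) = 241353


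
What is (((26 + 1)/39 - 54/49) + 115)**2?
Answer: 5328124036/405769 ≈ 13131.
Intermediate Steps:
(((26 + 1)/39 - 54/49) + 115)**2 = ((27*(1/39) - 54*1/49) + 115)**2 = ((9/13 - 54/49) + 115)**2 = (-261/637 + 115)**2 = (72994/637)**2 = 5328124036/405769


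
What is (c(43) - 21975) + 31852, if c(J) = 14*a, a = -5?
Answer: 9807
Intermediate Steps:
c(J) = -70 (c(J) = 14*(-5) = -70)
(c(43) - 21975) + 31852 = (-70 - 21975) + 31852 = -22045 + 31852 = 9807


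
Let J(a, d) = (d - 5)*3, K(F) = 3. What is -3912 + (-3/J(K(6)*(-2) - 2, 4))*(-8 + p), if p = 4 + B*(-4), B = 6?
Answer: -3940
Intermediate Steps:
J(a, d) = -15 + 3*d (J(a, d) = (-5 + d)*3 = -15 + 3*d)
p = -20 (p = 4 + 6*(-4) = 4 - 24 = -20)
-3912 + (-3/J(K(6)*(-2) - 2, 4))*(-8 + p) = -3912 + (-3/(-15 + 3*4))*(-8 - 20) = -3912 - 3/(-15 + 12)*(-28) = -3912 - 3/(-3)*(-28) = -3912 - 3*(-1/3)*(-28) = -3912 + 1*(-28) = -3912 - 28 = -3940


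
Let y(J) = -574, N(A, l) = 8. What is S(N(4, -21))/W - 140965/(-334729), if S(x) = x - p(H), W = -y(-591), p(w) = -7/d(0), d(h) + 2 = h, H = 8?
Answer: 164840381/384268892 ≈ 0.42897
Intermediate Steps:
d(h) = -2 + h
p(w) = 7/2 (p(w) = -7/(-2 + 0) = -7/(-2) = -7*(-1/2) = 7/2)
W = 574 (W = -1*(-574) = 574)
S(x) = -7/2 + x (S(x) = x - 1*7/2 = x - 7/2 = -7/2 + x)
S(N(4, -21))/W - 140965/(-334729) = (-7/2 + 8)/574 - 140965/(-334729) = (9/2)*(1/574) - 140965*(-1/334729) = 9/1148 + 140965/334729 = 164840381/384268892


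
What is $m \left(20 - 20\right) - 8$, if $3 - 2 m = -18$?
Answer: $-8$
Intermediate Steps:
$m = \frac{21}{2}$ ($m = \frac{3}{2} - -9 = \frac{3}{2} + 9 = \frac{21}{2} \approx 10.5$)
$m \left(20 - 20\right) - 8 = \frac{21 \left(20 - 20\right)}{2} - 8 = \frac{21}{2} \cdot 0 - 8 = 0 - 8 = -8$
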